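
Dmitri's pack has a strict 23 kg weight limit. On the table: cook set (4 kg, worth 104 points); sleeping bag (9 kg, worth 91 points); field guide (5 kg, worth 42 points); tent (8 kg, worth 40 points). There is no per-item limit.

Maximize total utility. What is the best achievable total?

Density check — cook set 26.00, sleeping bag 10.11, field guide 8.40, tent 5.00 are the best per kg.
5×cook set uses 20 of the 23 kg and totals 520.
No other feasible combination exceeds 520.

520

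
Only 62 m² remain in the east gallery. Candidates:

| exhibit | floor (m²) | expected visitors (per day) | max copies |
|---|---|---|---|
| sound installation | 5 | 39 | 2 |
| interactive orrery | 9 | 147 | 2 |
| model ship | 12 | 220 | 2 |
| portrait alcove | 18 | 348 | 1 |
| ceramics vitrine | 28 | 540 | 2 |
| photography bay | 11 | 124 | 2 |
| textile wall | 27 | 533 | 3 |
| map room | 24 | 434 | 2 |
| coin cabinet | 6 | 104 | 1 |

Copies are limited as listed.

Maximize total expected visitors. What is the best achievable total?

1184

A density-first pass picks 2×textile wall + coin cabinet — 1170 at 60 m².
Replace 2×textile wall with 2×ceramics vitrine: the trade gains 14 net, giving 1184 at 62 m².
That's the maximum — no swap from here does better than 1184.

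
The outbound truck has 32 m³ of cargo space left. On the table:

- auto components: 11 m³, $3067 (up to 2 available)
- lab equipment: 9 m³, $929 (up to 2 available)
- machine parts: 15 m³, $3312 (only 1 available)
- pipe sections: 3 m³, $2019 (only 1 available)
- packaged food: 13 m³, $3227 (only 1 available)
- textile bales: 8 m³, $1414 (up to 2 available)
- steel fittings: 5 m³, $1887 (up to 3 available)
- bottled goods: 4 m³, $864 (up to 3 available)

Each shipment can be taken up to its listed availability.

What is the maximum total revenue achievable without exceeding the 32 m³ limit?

10907

Taking the top-ratio shipments first gives auto components + pipe sections + 3×steel fittings for 10747 (29 m³).
Dropping auto components frees 11 m³; slotting in packaged food (13 m³) lifts the total to 10907 at 31 m³.
Nothing else within 32 m³ beats 10907.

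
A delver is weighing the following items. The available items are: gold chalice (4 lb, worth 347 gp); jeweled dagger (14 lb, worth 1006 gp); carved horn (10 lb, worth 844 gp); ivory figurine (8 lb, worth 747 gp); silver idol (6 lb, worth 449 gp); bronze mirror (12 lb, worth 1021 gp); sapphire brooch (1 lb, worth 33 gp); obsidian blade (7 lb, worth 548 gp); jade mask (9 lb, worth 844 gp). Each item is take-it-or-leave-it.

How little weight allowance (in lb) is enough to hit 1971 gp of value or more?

Need the lightest bundle worth ≥ 1971.
Taking gold chalice + ivory figurine + sapphire brooch + jade mask gives 1971 (≥ 1971) for 22 lb.
No combination under 22 lb hits 1971.

22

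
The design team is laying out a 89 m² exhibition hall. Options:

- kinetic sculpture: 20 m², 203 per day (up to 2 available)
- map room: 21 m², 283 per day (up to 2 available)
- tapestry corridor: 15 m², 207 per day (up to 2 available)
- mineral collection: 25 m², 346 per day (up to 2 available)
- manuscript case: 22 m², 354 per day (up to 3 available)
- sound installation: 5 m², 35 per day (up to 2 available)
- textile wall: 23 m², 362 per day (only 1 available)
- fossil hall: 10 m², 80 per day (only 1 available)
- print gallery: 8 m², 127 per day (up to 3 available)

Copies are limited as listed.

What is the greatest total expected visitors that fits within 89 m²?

1424

Density check — manuscript case 16.09, print gallery 15.88, textile wall 15.74, mineral collection 13.84 are the best per m².
Greedy by ratio would take 3×manuscript case + sound installation + 2×print gallery: 87 m² used, total 1351.
The 21 m² tied up in sound installation and 2×print gallery is better spent on textile wall — total rises to 1424 (89 m²).
That's the maximum — no swap from here does better than 1424.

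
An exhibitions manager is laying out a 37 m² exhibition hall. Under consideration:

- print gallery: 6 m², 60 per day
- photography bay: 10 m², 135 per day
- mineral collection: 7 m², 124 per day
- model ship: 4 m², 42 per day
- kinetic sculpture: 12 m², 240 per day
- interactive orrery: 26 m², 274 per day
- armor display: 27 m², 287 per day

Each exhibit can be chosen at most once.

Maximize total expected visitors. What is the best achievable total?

559

Filling by ratio: photography bay + mineral collection + model ship + kinetic sculpture for 541, with 4 m² left unused.
Replace model ship with print gallery: the trade gains 18 net, giving 559 at 35 m².
Runner-up photography bay + mineral collection + model ship + kinetic sculpture tops out at 541.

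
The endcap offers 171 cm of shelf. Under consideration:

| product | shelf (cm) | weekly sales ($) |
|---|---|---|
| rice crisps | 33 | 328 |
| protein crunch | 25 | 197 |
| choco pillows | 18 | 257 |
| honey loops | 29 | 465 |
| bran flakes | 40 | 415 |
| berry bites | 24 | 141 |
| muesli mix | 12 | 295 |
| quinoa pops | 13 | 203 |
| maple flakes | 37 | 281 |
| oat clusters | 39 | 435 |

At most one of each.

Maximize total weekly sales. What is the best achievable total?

A density-first pass picks choco pillows + honey loops + bran flakes + muesli mix + quinoa pops + oat clusters — 2070 at 151 cm.
Dropping quinoa pops frees 13 cm; slotting in rice crisps (33 cm) lifts the total to 2195 at 171 cm.
Next best is rice crisps + protein crunch + choco pillows + honey loops + muesli mix + quinoa pops + oat clusters at 2180 (169 cm) — short by 15.

2195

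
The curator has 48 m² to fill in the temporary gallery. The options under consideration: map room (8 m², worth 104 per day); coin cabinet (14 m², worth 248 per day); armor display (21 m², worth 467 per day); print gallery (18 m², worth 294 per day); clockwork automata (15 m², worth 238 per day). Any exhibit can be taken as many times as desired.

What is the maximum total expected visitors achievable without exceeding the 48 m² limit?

934

The ratio ordering already packs tightly: 2×armor display, 42 m², 934.
No other feasible combination exceeds 934.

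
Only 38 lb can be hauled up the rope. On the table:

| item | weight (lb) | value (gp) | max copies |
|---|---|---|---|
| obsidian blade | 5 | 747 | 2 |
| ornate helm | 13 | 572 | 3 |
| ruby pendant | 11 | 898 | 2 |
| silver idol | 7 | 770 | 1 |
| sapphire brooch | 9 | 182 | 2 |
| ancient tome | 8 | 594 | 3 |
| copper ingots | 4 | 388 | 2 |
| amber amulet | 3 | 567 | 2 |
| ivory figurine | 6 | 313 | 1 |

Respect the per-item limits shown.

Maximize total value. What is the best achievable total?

4684

Ranking by ratio (value/lb): amber amulet 189.00, obsidian blade 149.40, silver idol 110.00.
Greedy by ratio would take 2×obsidian blade + silver idol + 2×copper ingots + 2×amber amulet + ivory figurine: 37 lb used, total 4487.
Replace copper ingots and ivory figurine with ruby pendant: the trade gains 197 net, giving 4684 at 38 lb.
Every other selection either busts 38 lb or exceeds an availability limit or fails to beat 4684.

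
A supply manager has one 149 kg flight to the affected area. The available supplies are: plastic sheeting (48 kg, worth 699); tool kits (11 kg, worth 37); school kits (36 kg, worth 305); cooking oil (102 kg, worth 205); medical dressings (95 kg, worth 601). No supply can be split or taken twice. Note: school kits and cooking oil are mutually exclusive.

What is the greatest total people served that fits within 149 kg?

Filling by ratio: plastic sheeting + tool kits + school kits for 1041, with 54 kg left unused.
Dropping tool kits and school kits frees 47 kg; slotting in medical dressings (95 kg) lifts the total to 1300 at 143 kg.

1300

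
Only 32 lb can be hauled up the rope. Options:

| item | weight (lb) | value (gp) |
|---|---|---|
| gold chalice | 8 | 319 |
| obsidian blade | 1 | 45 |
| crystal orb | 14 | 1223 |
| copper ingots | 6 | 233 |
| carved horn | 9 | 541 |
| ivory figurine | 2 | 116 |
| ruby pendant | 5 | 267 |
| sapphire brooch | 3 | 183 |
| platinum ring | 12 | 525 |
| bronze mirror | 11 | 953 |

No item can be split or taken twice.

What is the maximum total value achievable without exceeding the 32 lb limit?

2559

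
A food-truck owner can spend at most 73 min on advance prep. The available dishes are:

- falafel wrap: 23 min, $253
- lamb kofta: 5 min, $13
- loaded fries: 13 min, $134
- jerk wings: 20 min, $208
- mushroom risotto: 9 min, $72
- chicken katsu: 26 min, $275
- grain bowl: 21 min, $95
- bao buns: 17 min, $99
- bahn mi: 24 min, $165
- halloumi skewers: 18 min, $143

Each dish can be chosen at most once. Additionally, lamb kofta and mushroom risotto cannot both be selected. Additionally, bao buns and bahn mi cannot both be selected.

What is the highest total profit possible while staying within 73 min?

Taking falafel wrap + jerk wings + chicken katsu: 69 min used, 736 in profit.

736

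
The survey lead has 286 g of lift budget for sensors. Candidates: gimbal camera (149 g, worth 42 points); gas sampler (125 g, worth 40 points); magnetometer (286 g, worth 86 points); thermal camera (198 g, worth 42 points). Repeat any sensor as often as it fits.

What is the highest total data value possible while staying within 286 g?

86

Filling by ratio: 2×gas sampler for 80, with 36 g left unused.
Replace 2×gas sampler with magnetometer: the trade gains 6 net, giving 86 at 286 g.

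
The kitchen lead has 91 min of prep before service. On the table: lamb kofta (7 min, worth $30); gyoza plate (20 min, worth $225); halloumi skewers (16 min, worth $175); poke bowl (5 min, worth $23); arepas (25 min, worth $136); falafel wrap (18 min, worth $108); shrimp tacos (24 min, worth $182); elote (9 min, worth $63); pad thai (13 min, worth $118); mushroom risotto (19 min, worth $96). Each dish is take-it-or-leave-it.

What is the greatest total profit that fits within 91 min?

Ranking by ratio (profit/min): gyoza plate 11.25, halloumi skewers 10.94, pad thai 9.08.
The ratio heuristic lands on gyoza plate + halloumi skewers + poke bowl + shrimp tacos + elote + pad thai (786) but leaves 4 min idle.
Dropping poke bowl and elote frees 14 min; slotting in falafel wrap (18 min) lifts the total to 808 at 91 min.
That's the maximum — no swap from here does better than 808.

808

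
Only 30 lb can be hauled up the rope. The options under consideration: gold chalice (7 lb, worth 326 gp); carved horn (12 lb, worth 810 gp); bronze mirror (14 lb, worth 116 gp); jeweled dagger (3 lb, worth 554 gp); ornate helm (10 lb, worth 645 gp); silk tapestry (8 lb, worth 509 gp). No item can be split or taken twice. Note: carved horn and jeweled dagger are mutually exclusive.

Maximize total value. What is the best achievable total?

Best packing: gold chalice + jeweled dagger + ornate helm + silk tapestry — 28 lb, 2034 total.
The closest alternative, carved horn + ornate helm + silk tapestry, reaches only 1964.

2034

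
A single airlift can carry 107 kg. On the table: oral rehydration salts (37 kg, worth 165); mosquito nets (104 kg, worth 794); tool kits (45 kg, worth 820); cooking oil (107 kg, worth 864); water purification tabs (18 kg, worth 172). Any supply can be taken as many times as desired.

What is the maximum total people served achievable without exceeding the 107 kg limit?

The ratio ordering already packs tightly: 2×tool kits, 90 kg, 1640.

1640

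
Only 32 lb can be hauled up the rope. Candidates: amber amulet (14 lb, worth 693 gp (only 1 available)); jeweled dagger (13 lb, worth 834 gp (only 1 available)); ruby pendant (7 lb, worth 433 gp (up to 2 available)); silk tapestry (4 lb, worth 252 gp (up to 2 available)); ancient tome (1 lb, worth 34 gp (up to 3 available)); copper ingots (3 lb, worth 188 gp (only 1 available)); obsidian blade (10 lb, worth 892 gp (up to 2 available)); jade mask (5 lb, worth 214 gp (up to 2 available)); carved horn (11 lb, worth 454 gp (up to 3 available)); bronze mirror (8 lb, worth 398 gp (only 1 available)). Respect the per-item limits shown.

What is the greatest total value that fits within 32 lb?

2510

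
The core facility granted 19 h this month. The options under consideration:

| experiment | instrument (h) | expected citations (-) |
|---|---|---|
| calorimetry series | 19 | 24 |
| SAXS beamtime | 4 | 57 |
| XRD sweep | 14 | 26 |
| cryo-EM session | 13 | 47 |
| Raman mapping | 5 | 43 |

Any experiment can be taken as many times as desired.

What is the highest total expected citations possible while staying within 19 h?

228

Density check — SAXS beamtime 14.25, Raman mapping 8.60, cryo-EM session 3.62, XRD sweep 1.86 are the best per h.
4×SAXS beamtime uses 16 of the 19 h and totals 228.
Every other selection either busts 19 h or fails to beat 228.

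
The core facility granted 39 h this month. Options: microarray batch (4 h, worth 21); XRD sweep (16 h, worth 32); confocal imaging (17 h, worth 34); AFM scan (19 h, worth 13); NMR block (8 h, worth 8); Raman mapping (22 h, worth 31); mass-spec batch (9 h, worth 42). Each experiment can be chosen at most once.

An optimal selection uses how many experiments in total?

Optimal total is 105.
One optimal bundle: microarray batch + confocal imaging + NMR block + mass-spec batch (38 h).
All optima have 4 experiments.

4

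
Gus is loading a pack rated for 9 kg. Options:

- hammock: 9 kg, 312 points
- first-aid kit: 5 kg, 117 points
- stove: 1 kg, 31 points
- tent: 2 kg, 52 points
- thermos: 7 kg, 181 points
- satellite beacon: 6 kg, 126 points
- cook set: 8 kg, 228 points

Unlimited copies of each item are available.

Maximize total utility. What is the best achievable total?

312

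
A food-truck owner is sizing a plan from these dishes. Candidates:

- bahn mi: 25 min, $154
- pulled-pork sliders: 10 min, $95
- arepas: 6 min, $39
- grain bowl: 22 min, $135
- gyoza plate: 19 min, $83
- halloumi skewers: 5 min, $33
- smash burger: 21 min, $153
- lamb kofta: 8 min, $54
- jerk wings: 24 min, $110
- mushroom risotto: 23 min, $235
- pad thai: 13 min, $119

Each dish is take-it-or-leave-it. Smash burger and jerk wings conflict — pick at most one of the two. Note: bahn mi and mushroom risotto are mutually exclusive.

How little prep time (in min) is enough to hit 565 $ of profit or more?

Need the lightest bundle worth ≥ 565.
pulled-pork sliders + arepas + halloumi skewers + lamb kofta + mushroom risotto + pad thai: 575 profit at 65 min.
No combination under 65 min hits 565.

65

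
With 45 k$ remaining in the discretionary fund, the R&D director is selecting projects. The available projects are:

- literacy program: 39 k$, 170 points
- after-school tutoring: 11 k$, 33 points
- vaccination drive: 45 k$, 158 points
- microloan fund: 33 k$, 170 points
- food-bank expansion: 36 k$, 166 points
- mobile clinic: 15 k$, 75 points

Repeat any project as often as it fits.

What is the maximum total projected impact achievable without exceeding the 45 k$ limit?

Greedy by ratio would take after-school tutoring + microloan fund: 44 k$ used, total 203.
Dropping after-school tutoring and microloan fund frees 44 k$; slotting in 3×mobile clinic (45 k$) lifts the total to 225 at 45 k$.
Every other selection either busts 45 k$ or fails to beat 225.

225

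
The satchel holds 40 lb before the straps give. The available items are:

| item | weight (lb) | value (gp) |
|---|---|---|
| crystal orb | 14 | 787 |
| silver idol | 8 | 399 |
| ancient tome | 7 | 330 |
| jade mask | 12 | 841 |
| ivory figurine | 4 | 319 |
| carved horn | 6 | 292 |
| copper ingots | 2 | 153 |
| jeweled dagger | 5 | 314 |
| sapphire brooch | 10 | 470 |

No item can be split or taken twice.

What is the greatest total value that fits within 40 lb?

2499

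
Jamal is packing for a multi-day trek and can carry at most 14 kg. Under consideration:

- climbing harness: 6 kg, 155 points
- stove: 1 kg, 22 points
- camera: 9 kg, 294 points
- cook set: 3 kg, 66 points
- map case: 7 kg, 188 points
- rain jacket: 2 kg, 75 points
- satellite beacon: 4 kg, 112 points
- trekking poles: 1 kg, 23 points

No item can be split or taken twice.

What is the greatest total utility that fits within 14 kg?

The ratio heuristic lands on stove + camera + rain jacket + trekking poles (414) but leaves 1 kg idle.
Dropping stove and trekking poles frees 2 kg; slotting in cook set (3 kg) lifts the total to 435 at 14 kg.
An exhaustive check of the 256 subsets confirms 435.

435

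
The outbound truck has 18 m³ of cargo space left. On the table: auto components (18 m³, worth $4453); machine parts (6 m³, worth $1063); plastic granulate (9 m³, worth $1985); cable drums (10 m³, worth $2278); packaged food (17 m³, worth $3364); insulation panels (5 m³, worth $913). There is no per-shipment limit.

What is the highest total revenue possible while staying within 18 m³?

The ratio ordering already packs tightly: auto components, 18 m³, 4453.

4453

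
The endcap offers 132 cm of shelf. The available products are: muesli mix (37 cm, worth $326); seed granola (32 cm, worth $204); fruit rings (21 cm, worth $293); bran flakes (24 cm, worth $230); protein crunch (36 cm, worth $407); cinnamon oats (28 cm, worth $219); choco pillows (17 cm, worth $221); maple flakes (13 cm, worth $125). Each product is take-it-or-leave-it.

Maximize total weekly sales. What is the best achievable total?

Taking the top-ratio products first gives fruit rings + bran flakes + protein crunch + choco pillows + maple flakes for 1276 (111 cm).
Replace choco pillows with muesli mix: the trade gains 105 net, giving 1381 at 131 cm.

1381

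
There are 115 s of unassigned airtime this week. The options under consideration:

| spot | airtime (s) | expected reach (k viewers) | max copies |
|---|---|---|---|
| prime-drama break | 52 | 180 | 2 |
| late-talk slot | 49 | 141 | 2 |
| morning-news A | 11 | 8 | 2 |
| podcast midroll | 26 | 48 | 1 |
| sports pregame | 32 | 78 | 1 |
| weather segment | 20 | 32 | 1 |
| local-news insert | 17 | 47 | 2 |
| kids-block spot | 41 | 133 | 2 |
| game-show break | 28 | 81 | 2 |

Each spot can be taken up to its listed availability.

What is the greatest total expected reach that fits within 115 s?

368

By expected reach per s: prime-drama break 3.46, kids-block spot 3.24, game-show break 2.89 lead.
2×prime-drama break + morning-news A uses 115 of the 115 s and totals 368.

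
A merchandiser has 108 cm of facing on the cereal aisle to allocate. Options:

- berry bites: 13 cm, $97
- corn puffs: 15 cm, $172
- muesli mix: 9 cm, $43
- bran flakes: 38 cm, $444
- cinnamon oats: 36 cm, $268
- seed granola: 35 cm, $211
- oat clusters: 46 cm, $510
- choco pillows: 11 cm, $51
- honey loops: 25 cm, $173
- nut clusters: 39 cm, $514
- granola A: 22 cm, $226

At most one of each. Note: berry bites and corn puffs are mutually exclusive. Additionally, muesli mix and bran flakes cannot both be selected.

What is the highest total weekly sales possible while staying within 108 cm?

Best packing: oat clusters + nut clusters + granola A — 107 cm, 1250 total.
Runner-up corn puffs + oat clusters + nut clusters tops out at 1196.

1250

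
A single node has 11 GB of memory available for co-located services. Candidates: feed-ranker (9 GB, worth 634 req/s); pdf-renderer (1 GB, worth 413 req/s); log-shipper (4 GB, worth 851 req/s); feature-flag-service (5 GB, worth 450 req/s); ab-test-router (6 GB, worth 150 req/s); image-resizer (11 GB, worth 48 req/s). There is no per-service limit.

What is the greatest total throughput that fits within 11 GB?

4543

Best packing: 11×pdf-renderer — 11 GB, 4543 total.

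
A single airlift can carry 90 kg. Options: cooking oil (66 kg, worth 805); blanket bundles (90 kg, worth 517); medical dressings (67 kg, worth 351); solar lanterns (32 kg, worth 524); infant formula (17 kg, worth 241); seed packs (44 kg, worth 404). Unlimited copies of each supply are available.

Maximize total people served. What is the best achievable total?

1289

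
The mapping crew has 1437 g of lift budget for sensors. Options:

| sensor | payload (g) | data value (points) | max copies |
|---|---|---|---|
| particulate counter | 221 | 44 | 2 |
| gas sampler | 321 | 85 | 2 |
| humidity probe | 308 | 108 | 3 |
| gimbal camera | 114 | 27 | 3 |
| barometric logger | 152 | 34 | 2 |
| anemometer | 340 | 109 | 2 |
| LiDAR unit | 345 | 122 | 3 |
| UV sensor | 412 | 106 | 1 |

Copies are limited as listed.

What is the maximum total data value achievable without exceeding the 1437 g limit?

487

Greedy by ratio would take humidity probe + 3×LiDAR unit: 1343 g used, total 474.
The 345 g tied up in LiDAR unit is better spent on humidity probe + gimbal camera — total rises to 487 (1420 g).
Every other selection either busts 1437 g or exceeds an availability limit or fails to beat 487.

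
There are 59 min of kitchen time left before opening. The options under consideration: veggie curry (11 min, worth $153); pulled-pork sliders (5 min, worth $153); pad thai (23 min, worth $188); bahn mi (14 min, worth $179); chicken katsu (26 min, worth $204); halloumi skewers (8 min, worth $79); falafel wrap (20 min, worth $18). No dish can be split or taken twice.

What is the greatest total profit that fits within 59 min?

689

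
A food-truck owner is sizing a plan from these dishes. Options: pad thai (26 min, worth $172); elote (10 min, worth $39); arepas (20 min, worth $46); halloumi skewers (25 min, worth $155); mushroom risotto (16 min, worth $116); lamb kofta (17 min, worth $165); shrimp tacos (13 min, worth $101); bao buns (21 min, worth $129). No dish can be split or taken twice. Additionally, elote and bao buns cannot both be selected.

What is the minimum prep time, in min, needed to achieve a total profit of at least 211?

29

Need the lightest bundle worth ≥ 211.
Taking mushroom risotto + shrimp tacos gives 217 (≥ 211) for 29 min.
Any bundle with less than 29 min falls short of 211.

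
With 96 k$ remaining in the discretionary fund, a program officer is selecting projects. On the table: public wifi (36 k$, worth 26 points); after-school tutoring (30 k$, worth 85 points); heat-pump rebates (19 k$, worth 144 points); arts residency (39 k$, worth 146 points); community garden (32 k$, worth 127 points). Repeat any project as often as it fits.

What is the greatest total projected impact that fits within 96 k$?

The ratio ordering already packs tightly: 5×heat-pump rebates, 95 k$, 720.

720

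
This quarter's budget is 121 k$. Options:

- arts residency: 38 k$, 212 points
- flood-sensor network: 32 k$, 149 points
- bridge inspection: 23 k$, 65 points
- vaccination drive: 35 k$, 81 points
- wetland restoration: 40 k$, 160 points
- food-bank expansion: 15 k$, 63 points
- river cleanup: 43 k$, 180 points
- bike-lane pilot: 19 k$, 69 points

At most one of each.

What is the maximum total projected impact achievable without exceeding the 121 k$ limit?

By projected impact per k$: arts residency 5.58, flood-sensor network 4.66, food-bank expansion 4.20 lead.
Greedy by ratio would take arts residency + flood-sensor network + food-bank expansion + bike-lane pilot: 104 k$ used, total 493.
A better packing is arts residency + wetland restoration + river cleanup: 121 k$, total 552.
Runner-up arts residency + flood-sensor network + river cleanup tops out at 541.

552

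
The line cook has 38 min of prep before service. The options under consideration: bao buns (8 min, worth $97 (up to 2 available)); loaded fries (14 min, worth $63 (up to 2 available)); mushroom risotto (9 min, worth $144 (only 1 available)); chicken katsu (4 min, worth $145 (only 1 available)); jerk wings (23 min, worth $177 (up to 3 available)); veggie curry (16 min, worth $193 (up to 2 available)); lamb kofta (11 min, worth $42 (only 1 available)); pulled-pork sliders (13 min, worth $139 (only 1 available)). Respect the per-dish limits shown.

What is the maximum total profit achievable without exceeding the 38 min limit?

Taking the top-ratio dishes first gives 2×bao buns + mushroom risotto + chicken katsu for 483 (29 min).
Dropping bao buns frees 8 min; slotting in veggie curry (16 min) lifts the total to 579 at 37 min.

579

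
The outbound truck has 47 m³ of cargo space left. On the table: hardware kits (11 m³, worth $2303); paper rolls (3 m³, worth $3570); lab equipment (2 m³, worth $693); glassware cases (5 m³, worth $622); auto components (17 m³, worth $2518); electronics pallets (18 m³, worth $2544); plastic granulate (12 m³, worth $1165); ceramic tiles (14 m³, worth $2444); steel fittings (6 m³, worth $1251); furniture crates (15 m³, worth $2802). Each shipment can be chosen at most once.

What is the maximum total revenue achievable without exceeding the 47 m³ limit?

11812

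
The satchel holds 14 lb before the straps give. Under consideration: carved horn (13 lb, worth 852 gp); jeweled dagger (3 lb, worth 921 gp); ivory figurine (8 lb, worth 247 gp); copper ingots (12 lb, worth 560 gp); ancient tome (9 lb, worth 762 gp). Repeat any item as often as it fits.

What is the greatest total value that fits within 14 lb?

The ratio ordering already packs tightly: 4×jeweled dagger, 12 lb, 3684.

3684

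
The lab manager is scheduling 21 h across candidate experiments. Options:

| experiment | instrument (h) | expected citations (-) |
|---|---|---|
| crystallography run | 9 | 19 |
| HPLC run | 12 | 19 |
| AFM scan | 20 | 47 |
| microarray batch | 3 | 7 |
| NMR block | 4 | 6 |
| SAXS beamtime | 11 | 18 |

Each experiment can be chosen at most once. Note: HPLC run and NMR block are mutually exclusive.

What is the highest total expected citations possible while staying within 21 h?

47

By expected citations per h: AFM scan 2.35, microarray batch 2.33, crystallography run 2.11 lead.
The ratio ordering already packs tightly: AFM scan, 20 h, 47.
Next best is crystallography run + HPLC run at 38 (21 h) — short by 9.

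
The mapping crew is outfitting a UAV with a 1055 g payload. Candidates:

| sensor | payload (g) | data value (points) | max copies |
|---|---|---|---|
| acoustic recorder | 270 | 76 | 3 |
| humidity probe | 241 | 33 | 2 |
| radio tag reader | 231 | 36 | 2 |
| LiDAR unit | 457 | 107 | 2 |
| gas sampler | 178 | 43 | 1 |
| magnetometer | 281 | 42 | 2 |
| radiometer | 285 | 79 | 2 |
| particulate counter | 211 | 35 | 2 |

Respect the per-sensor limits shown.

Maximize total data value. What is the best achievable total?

277

The ratio heuristic lands on 3×acoustic recorder + gas sampler (271) but leaves 67 g idle.
Dropping 2×acoustic recorder frees 540 g; slotting in 2×radiometer (570 g) lifts the total to 277 at 1018 g.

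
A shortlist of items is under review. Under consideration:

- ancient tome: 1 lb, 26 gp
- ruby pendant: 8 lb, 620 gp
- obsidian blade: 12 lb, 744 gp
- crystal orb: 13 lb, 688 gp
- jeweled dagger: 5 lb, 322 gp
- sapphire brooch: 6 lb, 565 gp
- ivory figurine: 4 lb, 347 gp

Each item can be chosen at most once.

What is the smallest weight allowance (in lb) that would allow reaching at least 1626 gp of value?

22

Minimise lb subject to total value ≥ 1626.
Taking obsidian blade + sapphire brooch + ivory figurine gives 1656 (≥ 1626) for 22 lb.
Below 22 lb the best achievable stays under 1626.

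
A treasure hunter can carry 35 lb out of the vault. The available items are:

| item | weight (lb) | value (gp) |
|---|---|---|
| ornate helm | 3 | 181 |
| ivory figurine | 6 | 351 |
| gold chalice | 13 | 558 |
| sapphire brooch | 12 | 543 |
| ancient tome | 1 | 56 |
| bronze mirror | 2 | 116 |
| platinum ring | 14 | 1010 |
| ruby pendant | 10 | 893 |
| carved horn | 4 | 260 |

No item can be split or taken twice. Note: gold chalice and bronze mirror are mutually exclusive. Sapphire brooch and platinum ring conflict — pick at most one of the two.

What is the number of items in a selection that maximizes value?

5

Optimal total is 2570.
One optimal bundle: ivory figurine + ancient tome + platinum ring + ruby pendant + carved horn (35 lb).
Any selection reaching 2570 contains exactly 5 items.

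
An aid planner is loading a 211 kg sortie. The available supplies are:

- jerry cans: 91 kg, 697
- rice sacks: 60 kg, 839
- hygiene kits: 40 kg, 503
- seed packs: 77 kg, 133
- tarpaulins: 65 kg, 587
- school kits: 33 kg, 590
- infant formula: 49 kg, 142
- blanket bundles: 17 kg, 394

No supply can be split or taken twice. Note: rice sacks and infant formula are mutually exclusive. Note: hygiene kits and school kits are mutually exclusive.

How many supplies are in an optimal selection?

4

Best achievable people served is 2520.
For example jerry cans + rice sacks + school kits + blanket bundles achieves it, using 201 kg.
Every optimal selection uses 4 supplies.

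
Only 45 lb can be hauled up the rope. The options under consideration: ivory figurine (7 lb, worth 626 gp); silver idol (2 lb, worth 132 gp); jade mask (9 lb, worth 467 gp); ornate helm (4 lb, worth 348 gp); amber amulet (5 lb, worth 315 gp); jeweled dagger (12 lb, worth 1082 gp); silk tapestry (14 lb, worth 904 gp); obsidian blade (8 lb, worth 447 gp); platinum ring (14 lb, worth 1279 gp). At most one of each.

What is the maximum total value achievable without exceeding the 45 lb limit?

3782

Taking ivory figurine + silver idol + ornate helm + amber amulet + jeweled dagger + platinum ring: 44 lb used, 3782 in value.
An exhaustive check of the 512 subsets confirms 3782.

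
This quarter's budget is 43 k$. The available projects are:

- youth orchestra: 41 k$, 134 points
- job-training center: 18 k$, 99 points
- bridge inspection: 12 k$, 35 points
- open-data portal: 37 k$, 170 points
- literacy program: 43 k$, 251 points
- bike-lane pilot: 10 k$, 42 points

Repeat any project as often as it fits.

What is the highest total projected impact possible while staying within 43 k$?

By projected impact per k$: literacy program 5.84, job-training center 5.50, open-data portal 4.59 lead.
Best packing: literacy program — 43 k$, 251 total.
Every other selection either busts 43 k$ or fails to beat 251.

251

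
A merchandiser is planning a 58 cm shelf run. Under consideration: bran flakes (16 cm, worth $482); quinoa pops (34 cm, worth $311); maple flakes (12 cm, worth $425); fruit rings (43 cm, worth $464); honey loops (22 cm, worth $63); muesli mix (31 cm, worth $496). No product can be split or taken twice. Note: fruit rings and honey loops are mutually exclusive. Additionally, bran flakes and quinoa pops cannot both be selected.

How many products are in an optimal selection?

2

Best achievable weekly sales is 978.
For example bran flakes + muesli mix achieves it, using 47 cm.
All optima have 2 products.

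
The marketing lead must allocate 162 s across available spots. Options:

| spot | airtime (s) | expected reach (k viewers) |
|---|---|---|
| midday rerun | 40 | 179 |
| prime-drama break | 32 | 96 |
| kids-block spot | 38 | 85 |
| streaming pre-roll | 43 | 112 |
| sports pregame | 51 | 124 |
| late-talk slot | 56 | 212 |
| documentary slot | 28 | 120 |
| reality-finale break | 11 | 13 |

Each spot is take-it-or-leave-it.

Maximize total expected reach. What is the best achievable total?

607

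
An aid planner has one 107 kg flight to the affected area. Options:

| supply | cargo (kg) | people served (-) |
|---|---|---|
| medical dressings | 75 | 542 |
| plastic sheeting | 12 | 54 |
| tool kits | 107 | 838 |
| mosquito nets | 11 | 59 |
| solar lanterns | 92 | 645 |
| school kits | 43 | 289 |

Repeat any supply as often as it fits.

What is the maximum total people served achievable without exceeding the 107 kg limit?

Ranking by ratio (people served/kg): tool kits 7.83, medical dressings 7.23, solar lanterns 7.01.
Best packing: tool kits — 107 kg, 838 total.

838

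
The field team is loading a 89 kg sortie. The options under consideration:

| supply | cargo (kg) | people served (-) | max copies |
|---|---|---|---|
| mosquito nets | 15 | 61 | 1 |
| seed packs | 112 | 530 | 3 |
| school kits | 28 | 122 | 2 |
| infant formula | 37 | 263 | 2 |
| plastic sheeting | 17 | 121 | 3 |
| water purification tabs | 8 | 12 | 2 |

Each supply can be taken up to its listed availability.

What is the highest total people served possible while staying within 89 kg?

626

Density check — plastic sheeting 7.12, infant formula 7.11, seed packs 4.73, school kits 4.36 are the best per kg.
Infant formula + 3×plastic sheeting uses 88 of the 89 kg and totals 626.
Nothing else within 89 kg beats 626.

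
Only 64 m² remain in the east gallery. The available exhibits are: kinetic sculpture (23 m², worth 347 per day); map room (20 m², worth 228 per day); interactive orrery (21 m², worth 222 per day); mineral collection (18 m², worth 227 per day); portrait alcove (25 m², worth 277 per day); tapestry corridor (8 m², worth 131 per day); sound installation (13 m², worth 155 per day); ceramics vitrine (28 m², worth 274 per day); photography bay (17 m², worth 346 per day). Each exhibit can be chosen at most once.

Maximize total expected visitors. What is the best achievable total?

979

Taking kinetic sculpture + tapestry corridor + sound installation + photography bay: 61 m² used, 979 in expected visitors.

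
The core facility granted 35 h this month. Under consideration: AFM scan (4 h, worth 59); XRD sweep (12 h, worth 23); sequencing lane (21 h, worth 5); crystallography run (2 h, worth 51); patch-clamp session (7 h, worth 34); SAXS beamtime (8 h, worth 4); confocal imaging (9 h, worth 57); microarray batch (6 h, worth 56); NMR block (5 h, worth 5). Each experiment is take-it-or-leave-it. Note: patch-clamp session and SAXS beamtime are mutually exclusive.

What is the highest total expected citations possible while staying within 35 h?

Best packing: AFM scan + crystallography run + patch-clamp session + confocal imaging + microarray batch + NMR block — 33 h, 262 total.
Runner-up AFM scan + crystallography run + patch-clamp session + confocal imaging + microarray batch tops out at 257.

262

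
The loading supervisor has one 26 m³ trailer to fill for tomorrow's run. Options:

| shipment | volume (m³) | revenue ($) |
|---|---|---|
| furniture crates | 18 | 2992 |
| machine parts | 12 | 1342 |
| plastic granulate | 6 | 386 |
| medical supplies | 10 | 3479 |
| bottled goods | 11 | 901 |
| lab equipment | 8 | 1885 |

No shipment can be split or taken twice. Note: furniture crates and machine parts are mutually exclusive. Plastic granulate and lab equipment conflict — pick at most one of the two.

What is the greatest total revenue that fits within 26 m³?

5364

Taking medical supplies + lab equipment: 18 m³ used, 5364 in revenue.
The closest alternative, furniture crates + lab equipment, reaches only 4877.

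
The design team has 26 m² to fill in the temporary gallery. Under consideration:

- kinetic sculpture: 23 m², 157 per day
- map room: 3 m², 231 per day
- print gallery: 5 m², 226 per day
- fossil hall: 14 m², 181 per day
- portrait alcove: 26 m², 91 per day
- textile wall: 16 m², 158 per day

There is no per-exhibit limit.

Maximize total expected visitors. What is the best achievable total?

1848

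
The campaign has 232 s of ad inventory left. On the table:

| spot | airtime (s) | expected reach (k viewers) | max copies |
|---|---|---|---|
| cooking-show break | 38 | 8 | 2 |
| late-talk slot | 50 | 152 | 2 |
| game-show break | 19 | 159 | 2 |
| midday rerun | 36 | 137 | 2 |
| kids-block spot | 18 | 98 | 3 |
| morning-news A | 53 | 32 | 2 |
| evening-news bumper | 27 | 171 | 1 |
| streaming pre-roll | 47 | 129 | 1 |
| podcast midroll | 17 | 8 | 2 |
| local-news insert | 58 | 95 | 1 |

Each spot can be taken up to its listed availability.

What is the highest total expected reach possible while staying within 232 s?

A density-first pass picks 2×game-show break + 2×midday rerun + 3×kids-block spot + evening-news bumper + 2×podcast midroll — 1073 at 225 s.
The 52 s tied up in kids-block spot and 2×podcast midroll is better spent on late-talk slot — total rises to 1111 (223 s).

1111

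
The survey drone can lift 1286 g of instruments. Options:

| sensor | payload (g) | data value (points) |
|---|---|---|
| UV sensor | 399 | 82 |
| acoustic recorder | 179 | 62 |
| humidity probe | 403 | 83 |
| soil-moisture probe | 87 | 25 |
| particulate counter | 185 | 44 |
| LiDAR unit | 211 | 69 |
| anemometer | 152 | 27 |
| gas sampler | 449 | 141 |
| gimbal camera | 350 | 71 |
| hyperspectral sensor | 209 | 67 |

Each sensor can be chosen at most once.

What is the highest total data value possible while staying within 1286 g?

383

By data value per g: acoustic recorder 0.35, LiDAR unit 0.33, hyperspectral sensor 0.32, gas sampler 0.31 lead.
Filling by ratio: acoustic recorder + soil-moisture probe + LiDAR unit + gas sampler + hyperspectral sensor for 364, with 151 g left unused.
Dropping soil-moisture probe frees 87 g; slotting in particulate counter (185 g) lifts the total to 383 at 1233 g.
Next best is acoustic recorder + soil-moisture probe + particulate counter + LiDAR unit + anemometer + gas sampler at 368 (1263 g) — short by 15.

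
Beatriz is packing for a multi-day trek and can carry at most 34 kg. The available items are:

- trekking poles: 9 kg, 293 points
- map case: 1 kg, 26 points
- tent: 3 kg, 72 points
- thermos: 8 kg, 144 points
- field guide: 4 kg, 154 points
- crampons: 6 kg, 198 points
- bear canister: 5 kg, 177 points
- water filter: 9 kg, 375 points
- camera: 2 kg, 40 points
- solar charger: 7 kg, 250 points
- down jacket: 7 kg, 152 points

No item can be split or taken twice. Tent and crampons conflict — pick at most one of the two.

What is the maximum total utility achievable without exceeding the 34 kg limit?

Greedy by ratio would take map case + field guide + crampons + bear canister + water filter + camera + solar charger: 34 kg used, total 1220.
Replace map case and crampons and camera with trekking poles: the trade gains 29 net, giving 1249 at 34 kg.
Next best is trekking poles + map case + field guide + crampons + bear canister + water filter at 1223 (34 kg) — short by 26.

1249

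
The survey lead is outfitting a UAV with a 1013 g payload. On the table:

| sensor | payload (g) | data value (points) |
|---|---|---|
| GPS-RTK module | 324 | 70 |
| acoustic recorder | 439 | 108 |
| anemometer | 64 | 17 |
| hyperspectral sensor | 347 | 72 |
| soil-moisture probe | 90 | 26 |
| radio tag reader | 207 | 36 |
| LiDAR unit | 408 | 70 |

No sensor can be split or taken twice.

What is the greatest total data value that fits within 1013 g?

223

Density check — soil-moisture probe 0.29, anemometer 0.27, acoustic recorder 0.25 are the best per g.
A density-first pass picks GPS-RTK module + acoustic recorder + anemometer + soil-moisture probe — 221 at 917 g.
The 324 g tied up in GPS-RTK module is better spent on hyperspectral sensor — total rises to 223 (940 g).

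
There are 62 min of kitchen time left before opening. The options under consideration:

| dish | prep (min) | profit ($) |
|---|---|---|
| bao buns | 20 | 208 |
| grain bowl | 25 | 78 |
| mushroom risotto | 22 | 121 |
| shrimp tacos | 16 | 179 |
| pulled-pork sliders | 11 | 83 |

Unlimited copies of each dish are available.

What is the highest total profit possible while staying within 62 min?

624

A density-first pass picks 3×shrimp tacos + pulled-pork sliders — 620 at 59 min.
Dropping 3×shrimp tacos and pulled-pork sliders frees 59 min; slotting in 3×bao buns (60 min) lifts the total to 624 at 60 min.
Nothing else within 62 min beats 624.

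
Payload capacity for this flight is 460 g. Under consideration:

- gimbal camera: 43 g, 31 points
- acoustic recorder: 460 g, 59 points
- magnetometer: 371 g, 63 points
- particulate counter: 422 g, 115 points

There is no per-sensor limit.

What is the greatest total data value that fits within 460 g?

310

Ranking by ratio (data value/g): gimbal camera 0.72, particulate counter 0.27, magnetometer 0.17.
10×gimbal camera uses 430 of the 460 g and totals 310.
The spare 30 g is too small for any remaining sensor, and no exchange beats 310.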